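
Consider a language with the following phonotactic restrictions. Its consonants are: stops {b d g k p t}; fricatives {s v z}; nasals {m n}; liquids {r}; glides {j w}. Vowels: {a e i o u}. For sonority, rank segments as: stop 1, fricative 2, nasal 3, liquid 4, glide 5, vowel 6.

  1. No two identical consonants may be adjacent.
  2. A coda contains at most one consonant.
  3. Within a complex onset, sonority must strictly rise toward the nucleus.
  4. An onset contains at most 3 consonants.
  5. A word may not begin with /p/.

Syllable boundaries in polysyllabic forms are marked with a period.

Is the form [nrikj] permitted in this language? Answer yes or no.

no

[nrikj] — violates constraint 2: syllable 1 coda /kj/ has 2 consonants (> 1) → not permitted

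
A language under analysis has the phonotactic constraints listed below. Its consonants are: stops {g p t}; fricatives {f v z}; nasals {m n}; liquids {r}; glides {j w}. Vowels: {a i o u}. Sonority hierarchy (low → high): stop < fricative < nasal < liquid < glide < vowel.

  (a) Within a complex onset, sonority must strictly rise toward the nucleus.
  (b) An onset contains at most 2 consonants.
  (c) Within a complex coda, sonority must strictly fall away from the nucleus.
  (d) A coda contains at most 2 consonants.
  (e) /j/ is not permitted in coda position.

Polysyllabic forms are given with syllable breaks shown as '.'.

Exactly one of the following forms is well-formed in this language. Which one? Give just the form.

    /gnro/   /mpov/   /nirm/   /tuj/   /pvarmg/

/nirm/

/gnro/ — violates constraint (b): syllable 1 onset /gnr/ has 3 consonants (> 2) → ill-formed
/mpov/ — violates constraint (a): syllable 1 onset /mp/: /m/ (nasal, 3) → /p/ (stop, 1) does not rise → ill-formed
/nirm/ — σ1 onset /n/, coda /rm/ (4→3 falls) ok → well-formed
/tuj/ — violates constraint (e): syllable 1 coda contains /j/ → ill-formed
/pvarmg/ — violates constraint (d): syllable 1 coda /rmg/ has 3 consonants (> 2) → ill-formed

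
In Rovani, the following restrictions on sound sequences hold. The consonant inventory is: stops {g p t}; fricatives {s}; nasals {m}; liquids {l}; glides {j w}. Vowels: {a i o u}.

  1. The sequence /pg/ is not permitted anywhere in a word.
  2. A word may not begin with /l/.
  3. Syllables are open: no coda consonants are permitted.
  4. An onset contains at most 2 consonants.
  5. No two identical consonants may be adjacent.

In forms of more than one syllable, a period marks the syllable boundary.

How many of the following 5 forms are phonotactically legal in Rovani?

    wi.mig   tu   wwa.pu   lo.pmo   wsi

2

wi.mig — violates constraint 3: syllable 2 coda /g/ has 1 consonant (> 0) → phonotactically illegal
tu — σ1 onset /t/, coda /∅/ ok → phonotactically legal
wwa.pu — violates constraint 5: adjacent identical consonants /ww/ → phonotactically illegal
lo.pmo — violates constraint 2: word begins with /l/ → phonotactically illegal
wsi — σ1 onset /ws/ (2C), coda /∅/ ok → phonotactically legal
Phonotactically legal: tu, wsi → 2.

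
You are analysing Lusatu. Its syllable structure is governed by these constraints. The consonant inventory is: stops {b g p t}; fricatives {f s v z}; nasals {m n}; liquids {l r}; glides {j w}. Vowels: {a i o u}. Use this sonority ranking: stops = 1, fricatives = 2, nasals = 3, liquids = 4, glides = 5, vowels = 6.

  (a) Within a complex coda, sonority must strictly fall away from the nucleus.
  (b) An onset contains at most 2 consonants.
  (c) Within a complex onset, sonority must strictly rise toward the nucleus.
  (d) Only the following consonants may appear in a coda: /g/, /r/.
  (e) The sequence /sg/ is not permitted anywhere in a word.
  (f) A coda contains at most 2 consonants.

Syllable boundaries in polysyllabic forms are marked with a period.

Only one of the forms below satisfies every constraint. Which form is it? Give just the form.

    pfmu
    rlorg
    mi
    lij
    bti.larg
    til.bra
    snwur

pfmu — violates constraint (b): syllable 1 onset /pfm/ has 3 consonants (> 2) → ill-formed
rlorg — violates constraint (c): syllable 1 onset /rl/: /r/ (liquid, 4) → /l/ (liquid, 4) does not rise → ill-formed
mi — σ1 onset /m/, coda /∅/ ok → well-formed
lij — violates constraint (d): syllable 1 coda contains /j/, which is not a licensed coda consonant → ill-formed
bti.larg — violates constraint (c): syllable 1 onset /bt/: /b/ (stop, 1) → /t/ (stop, 1) does not rise → ill-formed
til.bra — violates constraint (d): syllable 1 coda contains /l/, which is not a licensed coda consonant → ill-formed
snwur — violates constraint (b): syllable 1 onset /snw/ has 3 consonants (> 2) → ill-formed

mi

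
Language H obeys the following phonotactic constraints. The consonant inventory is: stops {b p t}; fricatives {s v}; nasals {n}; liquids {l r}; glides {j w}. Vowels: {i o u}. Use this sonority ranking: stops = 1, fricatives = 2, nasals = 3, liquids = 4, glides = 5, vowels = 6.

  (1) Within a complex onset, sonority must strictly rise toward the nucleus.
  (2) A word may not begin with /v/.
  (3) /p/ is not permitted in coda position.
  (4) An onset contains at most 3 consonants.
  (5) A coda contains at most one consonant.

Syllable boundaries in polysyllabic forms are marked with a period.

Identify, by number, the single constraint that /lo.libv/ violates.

/lo.libv/: syllable 2 coda /bv/ has 2 consonants (> 1).
This is a violation of constraint 5: "A coda contains at most one consonant."
The remaining constraints (1, 2, 3, 4) are satisfied.

5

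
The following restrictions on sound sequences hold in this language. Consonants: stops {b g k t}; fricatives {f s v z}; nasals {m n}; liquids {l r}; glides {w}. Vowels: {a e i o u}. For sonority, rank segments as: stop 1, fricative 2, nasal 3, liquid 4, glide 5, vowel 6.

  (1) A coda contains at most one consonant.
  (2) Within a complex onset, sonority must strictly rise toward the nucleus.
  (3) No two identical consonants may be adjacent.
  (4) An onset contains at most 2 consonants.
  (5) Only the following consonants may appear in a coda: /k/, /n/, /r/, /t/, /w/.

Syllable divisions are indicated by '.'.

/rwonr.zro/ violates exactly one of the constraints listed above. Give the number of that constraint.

/rwonr.zro/: syllable 1 coda /nr/ has 2 consonants (> 1).
This is a violation of constraint 1: "A coda contains at most one consonant."
The remaining constraints (2, 3, 4, 5) are satisfied.

1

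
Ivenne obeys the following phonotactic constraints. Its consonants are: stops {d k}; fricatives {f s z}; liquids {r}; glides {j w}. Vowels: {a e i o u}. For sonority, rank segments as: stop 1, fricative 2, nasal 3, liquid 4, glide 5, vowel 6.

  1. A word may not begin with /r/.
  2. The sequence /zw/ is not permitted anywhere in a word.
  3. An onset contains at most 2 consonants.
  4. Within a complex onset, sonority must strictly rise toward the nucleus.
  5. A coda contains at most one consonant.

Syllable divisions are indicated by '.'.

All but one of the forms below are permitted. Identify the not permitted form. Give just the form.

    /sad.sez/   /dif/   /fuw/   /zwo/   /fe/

/sad.sez/ — σ1 onset /s/, coda /d/ ok; σ2 onset /s/, coda /z/ ok → permitted
/dif/ — σ1 onset /d/, coda /f/ ok → permitted
/fuw/ — σ1 onset /f/, coda /w/ ok → permitted
/zwo/ — violates constraint 2: contains banned sequence /zw/ → not permitted
/fe/ — σ1 onset /f/, coda /∅/ ok → permitted

/zwo/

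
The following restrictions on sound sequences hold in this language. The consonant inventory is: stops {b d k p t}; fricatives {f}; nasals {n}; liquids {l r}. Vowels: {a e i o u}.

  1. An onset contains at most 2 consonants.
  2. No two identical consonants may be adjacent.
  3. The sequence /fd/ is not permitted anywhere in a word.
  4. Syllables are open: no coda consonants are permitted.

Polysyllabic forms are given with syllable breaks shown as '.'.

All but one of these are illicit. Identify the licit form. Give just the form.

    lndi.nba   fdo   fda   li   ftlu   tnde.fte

lndi.nba — violates constraint 1: syllable 1 onset /lnd/ has 3 consonants (> 2) → illicit
fdo — violates constraint 3: contains banned sequence /fd/ → illicit
fda — violates constraint 3: contains banned sequence /fd/ → illicit
li — σ1 onset /l/, coda /∅/ ok → licit
ftlu — violates constraint 1: syllable 1 onset /ftl/ has 3 consonants (> 2) → illicit
tnde.fte — violates constraint 1: syllable 1 onset /tnd/ has 3 consonants (> 2) → illicit

li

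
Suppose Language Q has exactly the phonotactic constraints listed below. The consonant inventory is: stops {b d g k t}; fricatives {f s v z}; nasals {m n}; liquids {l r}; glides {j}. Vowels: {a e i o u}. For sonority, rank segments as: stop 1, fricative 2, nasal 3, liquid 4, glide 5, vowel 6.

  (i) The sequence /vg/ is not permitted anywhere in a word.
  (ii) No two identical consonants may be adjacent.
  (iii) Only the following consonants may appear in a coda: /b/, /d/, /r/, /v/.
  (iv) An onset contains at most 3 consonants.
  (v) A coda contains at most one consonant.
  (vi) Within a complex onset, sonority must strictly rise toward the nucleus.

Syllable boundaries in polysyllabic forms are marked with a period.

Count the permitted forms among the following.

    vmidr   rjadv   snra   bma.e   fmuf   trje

3

vmidr — violates constraint (v): syllable 1 coda /dr/ has 2 consonants (> 1) → not permitted
rjadv — violates constraint (v): syllable 1 coda /dv/ has 2 consonants (> 1) → not permitted
snra — σ1 onset /snr/ (2→3→4 rises), coda /∅/ ok → permitted
bma.e — σ1 onset /bm/ (1→3 rises), coda /∅/ ok; σ2 onset /∅/, coda /∅/ ok → permitted
fmuf — violates constraint (iii): syllable 1 coda contains /f/, which is not a licensed coda consonant → not permitted
trje — σ1 onset /trj/ (1→4→5 rises), coda /∅/ ok → permitted
Permitted: snra, bma.e, trje → 3.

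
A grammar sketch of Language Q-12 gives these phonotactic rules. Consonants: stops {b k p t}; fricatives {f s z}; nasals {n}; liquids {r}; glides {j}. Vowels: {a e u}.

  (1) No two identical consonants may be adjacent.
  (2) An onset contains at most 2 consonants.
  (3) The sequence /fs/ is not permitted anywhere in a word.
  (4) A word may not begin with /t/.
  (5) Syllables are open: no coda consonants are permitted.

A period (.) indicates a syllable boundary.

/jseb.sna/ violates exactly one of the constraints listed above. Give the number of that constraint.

5

/jseb.sna/: syllable 1 coda /b/ has 1 consonant (> 0).
This is a violation of constraint 5: "Syllables are open: no coda consonants are permitted."
The remaining constraints (1, 2, 3, 4) are satisfied.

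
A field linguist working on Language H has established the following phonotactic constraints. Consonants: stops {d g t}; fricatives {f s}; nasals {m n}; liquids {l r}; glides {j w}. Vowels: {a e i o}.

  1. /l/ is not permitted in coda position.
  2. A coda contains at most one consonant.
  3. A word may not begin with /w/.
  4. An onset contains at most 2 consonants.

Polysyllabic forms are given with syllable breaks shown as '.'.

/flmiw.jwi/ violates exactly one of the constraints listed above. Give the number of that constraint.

/flmiw.jwi/: syllable 1 onset /flm/ has 3 consonants (> 2).
This is a violation of constraint 4: "An onset contains at most 2 consonants."
The remaining constraints (1, 2, 3) are satisfied.

4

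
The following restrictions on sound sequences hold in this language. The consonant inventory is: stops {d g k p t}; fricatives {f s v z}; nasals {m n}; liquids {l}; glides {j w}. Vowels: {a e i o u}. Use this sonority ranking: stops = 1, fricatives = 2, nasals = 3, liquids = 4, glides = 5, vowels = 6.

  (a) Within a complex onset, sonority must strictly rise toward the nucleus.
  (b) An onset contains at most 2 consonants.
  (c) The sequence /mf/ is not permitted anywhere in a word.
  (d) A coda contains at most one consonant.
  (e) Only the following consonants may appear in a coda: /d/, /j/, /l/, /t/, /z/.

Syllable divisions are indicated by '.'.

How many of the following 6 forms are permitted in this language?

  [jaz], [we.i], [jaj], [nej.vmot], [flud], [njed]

6

[jaz] — σ1 onset /j/, coda /z/ ok → permitted
[we.i] — σ1 onset /w/, coda /∅/ ok; σ2 onset /∅/, coda /∅/ ok → permitted
[jaj] — σ1 onset /j/, coda /j/ ok → permitted
[nej.vmot] — σ1 onset /n/, coda /j/ ok; σ2 onset /vm/ (2→3 rises), coda /t/ ok → permitted
[flud] — σ1 onset /fl/ (2→4 rises), coda /d/ ok → permitted
[njed] — σ1 onset /nj/ (3→5 rises), coda /d/ ok → permitted
Permitted: [jaz], [we.i], [jaj], [nej.vmot], [flud], [njed] → 6.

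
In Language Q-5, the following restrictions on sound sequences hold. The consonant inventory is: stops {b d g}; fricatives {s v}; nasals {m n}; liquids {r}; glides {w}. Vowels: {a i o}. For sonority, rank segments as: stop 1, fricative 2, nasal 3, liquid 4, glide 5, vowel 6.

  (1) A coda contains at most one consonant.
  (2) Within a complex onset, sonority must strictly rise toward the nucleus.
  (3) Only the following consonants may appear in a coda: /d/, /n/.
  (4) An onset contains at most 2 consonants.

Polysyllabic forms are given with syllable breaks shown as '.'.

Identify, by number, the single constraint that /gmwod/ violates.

/gmwod/: syllable 1 onset /gmw/ has 3 consonants (> 2).
This is a violation of constraint 4: "An onset contains at most 2 consonants."
The remaining constraints (1, 2, 3) are satisfied.

4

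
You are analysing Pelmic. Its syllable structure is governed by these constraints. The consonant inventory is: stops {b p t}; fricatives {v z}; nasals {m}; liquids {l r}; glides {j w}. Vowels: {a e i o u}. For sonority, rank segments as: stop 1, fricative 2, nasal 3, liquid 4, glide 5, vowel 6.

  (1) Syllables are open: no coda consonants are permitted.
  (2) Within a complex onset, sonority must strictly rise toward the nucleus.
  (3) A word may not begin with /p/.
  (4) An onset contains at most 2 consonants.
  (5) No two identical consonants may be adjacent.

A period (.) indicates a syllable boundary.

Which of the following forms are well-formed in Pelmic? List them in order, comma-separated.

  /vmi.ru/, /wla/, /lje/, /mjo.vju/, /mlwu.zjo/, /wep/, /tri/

/vmi.ru/, /lje/, /mjo.vju/, /tri/

/vmi.ru/ — σ1 onset /vm/ (2→3 rises), coda /∅/ ok; σ2 onset /r/, coda /∅/ ok → well-formed
/wla/ — violates constraint 2: syllable 1 onset /wl/: /w/ (glide, 5) → /l/ (liquid, 4) does not rise → ill-formed
/lje/ — σ1 onset /lj/ (4→5 rises), coda /∅/ ok → well-formed
/mjo.vju/ — σ1 onset /mj/ (3→5 rises), coda /∅/ ok; σ2 onset /vj/ (2→5 rises), coda /∅/ ok → well-formed
/mlwu.zjo/ — violates constraint 4: syllable 1 onset /mlw/ has 3 consonants (> 2) → ill-formed
/wep/ — violates constraint 1: syllable 1 coda /p/ has 1 consonant (> 0) → ill-formed
/tri/ — σ1 onset /tr/ (1→4 rises), coda /∅/ ok → well-formed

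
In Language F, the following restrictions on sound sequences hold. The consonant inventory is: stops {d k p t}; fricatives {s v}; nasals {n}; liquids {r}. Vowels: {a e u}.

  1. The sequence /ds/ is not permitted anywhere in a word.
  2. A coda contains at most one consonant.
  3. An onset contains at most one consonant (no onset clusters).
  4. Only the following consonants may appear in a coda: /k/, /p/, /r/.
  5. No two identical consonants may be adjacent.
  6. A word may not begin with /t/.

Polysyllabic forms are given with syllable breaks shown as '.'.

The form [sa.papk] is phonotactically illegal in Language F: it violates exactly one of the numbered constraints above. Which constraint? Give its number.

[sa.papk]: syllable 2 coda /pk/ has 2 consonants (> 1).
This is a violation of constraint 2: "A coda contains at most one consonant."
The remaining constraints (1, 3, 4, 5, 6) are satisfied.

2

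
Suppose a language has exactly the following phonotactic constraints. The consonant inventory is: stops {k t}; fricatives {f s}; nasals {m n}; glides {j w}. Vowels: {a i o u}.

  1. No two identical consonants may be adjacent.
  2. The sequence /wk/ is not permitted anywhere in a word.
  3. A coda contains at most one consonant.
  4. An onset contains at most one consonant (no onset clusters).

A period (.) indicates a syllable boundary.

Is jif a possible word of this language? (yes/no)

yes

jif — σ1 onset /j/, coda /f/ ok → phonotactically legal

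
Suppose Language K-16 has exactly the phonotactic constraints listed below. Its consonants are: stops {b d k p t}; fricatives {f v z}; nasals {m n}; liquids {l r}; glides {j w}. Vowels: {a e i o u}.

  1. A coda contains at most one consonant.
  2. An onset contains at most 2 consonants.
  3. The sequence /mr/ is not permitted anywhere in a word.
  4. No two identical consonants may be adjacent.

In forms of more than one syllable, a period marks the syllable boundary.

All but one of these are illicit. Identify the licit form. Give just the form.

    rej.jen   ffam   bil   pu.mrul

bil

rej.jen — violates constraint 4: adjacent identical consonants /jj/ → illicit
ffam — violates constraint 4: adjacent identical consonants /ff/ → illicit
bil — σ1 onset /b/, coda /l/ ok → licit
pu.mrul — violates constraint 3: contains banned sequence /mr/ → illicit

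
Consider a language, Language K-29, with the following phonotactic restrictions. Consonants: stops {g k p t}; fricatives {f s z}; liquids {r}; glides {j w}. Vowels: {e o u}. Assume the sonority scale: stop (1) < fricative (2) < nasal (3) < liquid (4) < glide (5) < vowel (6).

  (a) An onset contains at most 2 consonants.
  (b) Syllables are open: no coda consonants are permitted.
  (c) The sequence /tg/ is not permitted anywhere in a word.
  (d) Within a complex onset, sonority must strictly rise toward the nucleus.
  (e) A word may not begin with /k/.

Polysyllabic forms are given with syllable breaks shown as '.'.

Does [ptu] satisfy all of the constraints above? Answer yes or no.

no

[ptu] — violates constraint (d): syllable 1 onset /pt/: /p/ (stop, 1) → /t/ (stop, 1) does not rise → ill-formed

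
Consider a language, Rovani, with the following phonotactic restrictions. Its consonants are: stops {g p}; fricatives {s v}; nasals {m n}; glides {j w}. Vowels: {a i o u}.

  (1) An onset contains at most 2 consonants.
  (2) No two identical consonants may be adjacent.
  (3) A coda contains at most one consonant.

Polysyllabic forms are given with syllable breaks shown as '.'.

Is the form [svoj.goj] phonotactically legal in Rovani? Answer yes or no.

[svoj.goj] — σ1 onset /sv/ (2C), coda /j/ ok; σ2 onset /g/, coda /j/ ok → phonotactically legal

yes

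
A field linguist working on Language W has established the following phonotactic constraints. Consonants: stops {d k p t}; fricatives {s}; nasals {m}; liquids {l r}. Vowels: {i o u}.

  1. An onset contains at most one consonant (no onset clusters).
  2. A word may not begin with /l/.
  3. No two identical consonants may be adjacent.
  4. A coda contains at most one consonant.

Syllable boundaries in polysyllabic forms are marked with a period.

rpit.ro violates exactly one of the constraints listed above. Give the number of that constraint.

rpit.ro: syllable 1 onset /rp/ has 2 consonants (> 1).
This is a violation of constraint 1: "An onset contains at most one consonant (no onset clusters)."
The remaining constraints (2, 3, 4) are satisfied.

1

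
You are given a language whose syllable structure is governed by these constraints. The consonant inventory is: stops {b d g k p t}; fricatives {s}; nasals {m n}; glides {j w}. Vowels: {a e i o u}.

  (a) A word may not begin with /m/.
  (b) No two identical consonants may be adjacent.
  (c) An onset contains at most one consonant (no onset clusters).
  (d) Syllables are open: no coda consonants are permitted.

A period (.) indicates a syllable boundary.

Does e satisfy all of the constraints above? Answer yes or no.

yes

e — σ1 onset /∅/, coda /∅/ ok → permitted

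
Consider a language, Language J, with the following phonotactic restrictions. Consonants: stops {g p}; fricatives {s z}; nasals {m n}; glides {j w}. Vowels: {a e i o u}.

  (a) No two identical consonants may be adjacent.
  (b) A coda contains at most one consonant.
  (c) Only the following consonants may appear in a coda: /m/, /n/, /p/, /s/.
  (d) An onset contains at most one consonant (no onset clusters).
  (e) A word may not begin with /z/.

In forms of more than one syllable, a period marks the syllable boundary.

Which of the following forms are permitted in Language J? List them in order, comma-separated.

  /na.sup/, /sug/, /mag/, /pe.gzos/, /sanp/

/na.sup/

/na.sup/ — σ1 onset /n/, coda /∅/ ok; σ2 onset /s/, coda /p/ ok → permitted
/sug/ — violates constraint (c): syllable 1 coda contains /g/, which is not a licensed coda consonant → not permitted
/mag/ — violates constraint (c): syllable 1 coda contains /g/, which is not a licensed coda consonant → not permitted
/pe.gzos/ — violates constraint (d): syllable 2 onset /gz/ has 2 consonants (> 1) → not permitted
/sanp/ — violates constraint (b): syllable 1 coda /np/ has 2 consonants (> 1) → not permitted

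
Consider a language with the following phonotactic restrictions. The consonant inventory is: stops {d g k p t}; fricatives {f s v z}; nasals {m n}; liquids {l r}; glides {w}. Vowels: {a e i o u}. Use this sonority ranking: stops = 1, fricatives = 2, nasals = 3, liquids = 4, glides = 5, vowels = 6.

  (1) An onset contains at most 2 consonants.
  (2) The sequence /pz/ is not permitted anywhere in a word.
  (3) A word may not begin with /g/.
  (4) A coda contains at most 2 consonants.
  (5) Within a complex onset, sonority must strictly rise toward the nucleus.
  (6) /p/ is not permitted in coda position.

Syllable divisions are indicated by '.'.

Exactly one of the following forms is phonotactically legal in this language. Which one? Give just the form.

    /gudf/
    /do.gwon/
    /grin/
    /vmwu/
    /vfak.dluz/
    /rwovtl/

/gudf/ — violates constraint 3: word begins with /g/ → phonotactically illegal
/do.gwon/ — σ1 onset /d/, coda /∅/ ok; σ2 onset /gw/ (1→5 rises), coda /n/ ok → phonotactically legal
/grin/ — violates constraint 3: word begins with /g/ → phonotactically illegal
/vmwu/ — violates constraint 1: syllable 1 onset /vmw/ has 3 consonants (> 2) → phonotactically illegal
/vfak.dluz/ — violates constraint 5: syllable 1 onset /vf/: /v/ (fricative, 2) → /f/ (fricative, 2) does not rise → phonotactically illegal
/rwovtl/ — violates constraint 4: syllable 1 coda /vtl/ has 3 consonants (> 2) → phonotactically illegal

/do.gwon/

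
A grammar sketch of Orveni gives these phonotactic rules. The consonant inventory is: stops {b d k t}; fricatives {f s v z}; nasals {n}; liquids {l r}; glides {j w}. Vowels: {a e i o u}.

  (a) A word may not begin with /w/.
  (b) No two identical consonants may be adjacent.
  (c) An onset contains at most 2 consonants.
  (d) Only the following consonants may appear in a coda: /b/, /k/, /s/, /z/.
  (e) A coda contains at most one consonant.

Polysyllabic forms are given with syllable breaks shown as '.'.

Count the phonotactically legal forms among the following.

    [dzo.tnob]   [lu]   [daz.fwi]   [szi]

[dzo.tnob] — σ1 onset /dz/ (2C), coda /∅/ ok; σ2 onset /tn/ (2C), coda /b/ ok → phonotactically legal
[lu] — σ1 onset /l/, coda /∅/ ok → phonotactically legal
[daz.fwi] — σ1 onset /d/, coda /z/ ok; σ2 onset /fw/ (2C), coda /∅/ ok → phonotactically legal
[szi] — σ1 onset /sz/ (2C), coda /∅/ ok → phonotactically legal
Phonotactically legal: [dzo.tnob], [lu], [daz.fwi], [szi] → 4.

4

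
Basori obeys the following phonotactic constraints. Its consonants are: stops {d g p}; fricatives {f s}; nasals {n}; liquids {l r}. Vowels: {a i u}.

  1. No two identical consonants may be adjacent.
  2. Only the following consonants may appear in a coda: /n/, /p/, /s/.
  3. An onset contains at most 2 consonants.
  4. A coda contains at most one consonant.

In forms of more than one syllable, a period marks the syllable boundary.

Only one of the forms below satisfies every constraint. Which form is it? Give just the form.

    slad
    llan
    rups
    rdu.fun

rdu.fun

slad — violates constraint 2: syllable 1 coda contains /d/, which is not a licensed coda consonant → phonotactically illegal
llan — violates constraint 1: adjacent identical consonants /ll/ → phonotactically illegal
rups — violates constraint 4: syllable 1 coda /ps/ has 2 consonants (> 1) → phonotactically illegal
rdu.fun — σ1 onset /rd/ (2C), coda /∅/ ok; σ2 onset /f/, coda /n/ ok → phonotactically legal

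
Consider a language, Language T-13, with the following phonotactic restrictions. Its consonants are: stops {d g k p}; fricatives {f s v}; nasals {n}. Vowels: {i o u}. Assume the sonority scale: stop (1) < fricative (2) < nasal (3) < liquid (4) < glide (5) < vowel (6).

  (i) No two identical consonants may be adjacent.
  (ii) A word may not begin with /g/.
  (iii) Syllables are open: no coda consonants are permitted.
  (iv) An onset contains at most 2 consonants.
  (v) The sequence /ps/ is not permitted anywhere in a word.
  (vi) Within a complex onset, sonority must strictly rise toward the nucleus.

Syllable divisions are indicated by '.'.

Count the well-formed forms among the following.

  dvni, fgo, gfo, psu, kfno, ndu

0

dvni — violates constraint (iv): syllable 1 onset /dvn/ has 3 consonants (> 2) → ill-formed
fgo — violates constraint (vi): syllable 1 onset /fg/: /f/ (fricative, 2) → /g/ (stop, 1) does not rise → ill-formed
gfo — violates constraint (ii): word begins with /g/ → ill-formed
psu — violates constraint (v): contains banned sequence /ps/ → ill-formed
kfno — violates constraint (iv): syllable 1 onset /kfn/ has 3 consonants (> 2) → ill-formed
ndu — violates constraint (vi): syllable 1 onset /nd/: /n/ (nasal, 3) → /d/ (stop, 1) does not rise → ill-formed
No form is well-formed → 0.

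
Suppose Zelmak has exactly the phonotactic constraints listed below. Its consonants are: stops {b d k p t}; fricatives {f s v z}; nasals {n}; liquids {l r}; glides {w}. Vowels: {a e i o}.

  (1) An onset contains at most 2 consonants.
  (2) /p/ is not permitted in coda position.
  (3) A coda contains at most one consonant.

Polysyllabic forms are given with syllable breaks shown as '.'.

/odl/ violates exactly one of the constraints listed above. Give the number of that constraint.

3

/odl/: syllable 1 coda /dl/ has 2 consonants (> 1).
This is a violation of constraint 3: "A coda contains at most one consonant."
The remaining constraints (1, 2) are satisfied.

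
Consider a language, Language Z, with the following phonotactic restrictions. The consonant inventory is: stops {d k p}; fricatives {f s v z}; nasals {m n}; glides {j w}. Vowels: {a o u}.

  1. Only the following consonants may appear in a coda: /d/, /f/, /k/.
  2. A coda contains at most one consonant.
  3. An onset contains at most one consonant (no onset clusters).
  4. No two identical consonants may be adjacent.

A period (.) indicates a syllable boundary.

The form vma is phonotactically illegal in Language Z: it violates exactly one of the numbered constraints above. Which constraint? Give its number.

vma: syllable 1 onset /vm/ has 2 consonants (> 1).
This is a violation of constraint 3: "An onset contains at most one consonant (no onset clusters)."
The remaining constraints (1, 2, 4) are satisfied.

3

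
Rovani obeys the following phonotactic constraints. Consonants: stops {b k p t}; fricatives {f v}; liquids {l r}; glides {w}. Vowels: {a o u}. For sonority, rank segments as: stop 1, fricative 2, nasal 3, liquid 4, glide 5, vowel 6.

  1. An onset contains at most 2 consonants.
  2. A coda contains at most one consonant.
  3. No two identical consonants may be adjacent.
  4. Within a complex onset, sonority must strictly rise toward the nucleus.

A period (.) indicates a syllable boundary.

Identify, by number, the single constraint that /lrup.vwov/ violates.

/lrup.vwov/: syllable 1 onset /lr/: /l/ (liquid, 4) → /r/ (liquid, 4) does not rise.
This is a violation of constraint 4: "Within a complex onset, sonority must strictly rise toward the nucleus."
The remaining constraints (1, 2, 3) are satisfied.

4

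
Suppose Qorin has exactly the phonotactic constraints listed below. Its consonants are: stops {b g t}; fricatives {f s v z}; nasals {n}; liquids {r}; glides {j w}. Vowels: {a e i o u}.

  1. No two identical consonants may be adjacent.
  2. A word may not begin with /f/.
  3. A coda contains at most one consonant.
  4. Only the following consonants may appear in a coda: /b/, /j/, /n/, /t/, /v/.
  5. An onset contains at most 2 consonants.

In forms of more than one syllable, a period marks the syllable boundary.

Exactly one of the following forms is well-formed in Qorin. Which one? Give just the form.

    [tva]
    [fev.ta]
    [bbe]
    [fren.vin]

[tva] — σ1 onset /tv/ (2C), coda /∅/ ok → well-formed
[fev.ta] — violates constraint 2: word begins with /f/ → ill-formed
[bbe] — violates constraint 1: adjacent identical consonants /bb/ → ill-formed
[fren.vin] — violates constraint 2: word begins with /f/ → ill-formed

[tva]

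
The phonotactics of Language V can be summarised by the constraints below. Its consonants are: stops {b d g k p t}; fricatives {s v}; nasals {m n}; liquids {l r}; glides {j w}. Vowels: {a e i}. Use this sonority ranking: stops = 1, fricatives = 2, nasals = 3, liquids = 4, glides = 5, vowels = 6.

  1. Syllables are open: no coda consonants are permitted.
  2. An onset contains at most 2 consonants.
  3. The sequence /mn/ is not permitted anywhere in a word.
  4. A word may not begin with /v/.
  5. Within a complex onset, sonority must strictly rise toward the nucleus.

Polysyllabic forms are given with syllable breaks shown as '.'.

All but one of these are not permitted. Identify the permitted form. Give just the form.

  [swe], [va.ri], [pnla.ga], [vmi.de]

[swe]

[swe] — σ1 onset /sw/ (2→5 rises), coda /∅/ ok → permitted
[va.ri] — violates constraint 4: word begins with /v/ → not permitted
[pnla.ga] — violates constraint 2: syllable 1 onset /pnl/ has 3 consonants (> 2) → not permitted
[vmi.de] — violates constraint 4: word begins with /v/ → not permitted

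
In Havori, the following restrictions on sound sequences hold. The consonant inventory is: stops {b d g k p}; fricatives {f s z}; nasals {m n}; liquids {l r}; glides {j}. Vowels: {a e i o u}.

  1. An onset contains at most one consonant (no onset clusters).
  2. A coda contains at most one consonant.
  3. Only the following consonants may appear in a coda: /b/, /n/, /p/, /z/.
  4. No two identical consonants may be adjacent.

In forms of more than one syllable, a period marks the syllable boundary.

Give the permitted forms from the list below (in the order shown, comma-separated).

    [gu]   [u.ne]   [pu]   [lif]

[gu] — σ1 onset /g/, coda /∅/ ok → permitted
[u.ne] — σ1 onset /∅/, coda /∅/ ok; σ2 onset /n/, coda /∅/ ok → permitted
[pu] — σ1 onset /p/, coda /∅/ ok → permitted
[lif] — violates constraint 3: syllable 1 coda contains /f/, which is not a licensed coda consonant → not permitted

[gu], [u.ne], [pu]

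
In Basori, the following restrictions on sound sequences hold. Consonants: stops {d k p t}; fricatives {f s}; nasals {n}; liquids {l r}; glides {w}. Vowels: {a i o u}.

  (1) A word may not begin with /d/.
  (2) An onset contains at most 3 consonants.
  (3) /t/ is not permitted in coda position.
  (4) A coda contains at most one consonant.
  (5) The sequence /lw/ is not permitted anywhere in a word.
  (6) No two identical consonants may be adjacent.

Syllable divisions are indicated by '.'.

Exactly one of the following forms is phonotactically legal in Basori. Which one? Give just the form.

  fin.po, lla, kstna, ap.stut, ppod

fin.po

fin.po — σ1 onset /f/, coda /n/ ok; σ2 onset /p/, coda /∅/ ok → phonotactically legal
lla — violates constraint 6: adjacent identical consonants /ll/ → phonotactically illegal
kstna — violates constraint 2: syllable 1 onset /kstn/ has 4 consonants (> 3) → phonotactically illegal
ap.stut — violates constraint 3: syllable 2 coda contains /t/ → phonotactically illegal
ppod — violates constraint 6: adjacent identical consonants /pp/ → phonotactically illegal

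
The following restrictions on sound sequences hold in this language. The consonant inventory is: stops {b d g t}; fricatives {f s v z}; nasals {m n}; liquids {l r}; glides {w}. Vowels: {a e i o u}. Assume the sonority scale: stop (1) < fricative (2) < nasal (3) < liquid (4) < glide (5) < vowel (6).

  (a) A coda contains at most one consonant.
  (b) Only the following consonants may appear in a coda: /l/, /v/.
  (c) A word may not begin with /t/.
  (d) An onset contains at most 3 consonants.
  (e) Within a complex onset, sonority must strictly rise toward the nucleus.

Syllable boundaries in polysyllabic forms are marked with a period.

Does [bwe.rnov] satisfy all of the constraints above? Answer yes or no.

no

[bwe.rnov] — violates constraint (e): syllable 2 onset /rn/: /r/ (liquid, 4) → /n/ (nasal, 3) does not rise → phonotactically illegal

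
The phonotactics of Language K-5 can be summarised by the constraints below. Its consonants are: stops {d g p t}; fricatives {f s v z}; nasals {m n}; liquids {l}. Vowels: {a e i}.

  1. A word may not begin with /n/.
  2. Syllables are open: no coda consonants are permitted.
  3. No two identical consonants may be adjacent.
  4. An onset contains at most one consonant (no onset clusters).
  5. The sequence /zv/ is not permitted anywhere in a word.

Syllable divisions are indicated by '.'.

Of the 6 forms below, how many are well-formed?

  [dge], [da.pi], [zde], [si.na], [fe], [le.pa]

4

[dge] — violates constraint 4: syllable 1 onset /dg/ has 2 consonants (> 1) → ill-formed
[da.pi] — σ1 onset /d/, coda /∅/ ok; σ2 onset /p/, coda /∅/ ok → well-formed
[zde] — violates constraint 4: syllable 1 onset /zd/ has 2 consonants (> 1) → ill-formed
[si.na] — σ1 onset /s/, coda /∅/ ok; σ2 onset /n/, coda /∅/ ok → well-formed
[fe] — σ1 onset /f/, coda /∅/ ok → well-formed
[le.pa] — σ1 onset /l/, coda /∅/ ok; σ2 onset /p/, coda /∅/ ok → well-formed
Well-formed: [da.pi], [si.na], [fe], [le.pa] → 4.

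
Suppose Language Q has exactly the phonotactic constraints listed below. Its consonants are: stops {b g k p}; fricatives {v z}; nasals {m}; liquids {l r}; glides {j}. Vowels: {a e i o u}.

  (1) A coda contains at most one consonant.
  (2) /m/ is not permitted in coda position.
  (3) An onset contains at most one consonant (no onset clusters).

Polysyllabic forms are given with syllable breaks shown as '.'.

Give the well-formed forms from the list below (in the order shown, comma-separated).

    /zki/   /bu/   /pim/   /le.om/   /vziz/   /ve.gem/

/zki/ — violates constraint 3: syllable 1 onset /zk/ has 2 consonants (> 1) → ill-formed
/bu/ — σ1 onset /b/, coda /∅/ ok → well-formed
/pim/ — violates constraint 2: syllable 1 coda contains /m/ → ill-formed
/le.om/ — violates constraint 2: syllable 2 coda contains /m/ → ill-formed
/vziz/ — violates constraint 3: syllable 1 onset /vz/ has 2 consonants (> 1) → ill-formed
/ve.gem/ — violates constraint 2: syllable 2 coda contains /m/ → ill-formed

/bu/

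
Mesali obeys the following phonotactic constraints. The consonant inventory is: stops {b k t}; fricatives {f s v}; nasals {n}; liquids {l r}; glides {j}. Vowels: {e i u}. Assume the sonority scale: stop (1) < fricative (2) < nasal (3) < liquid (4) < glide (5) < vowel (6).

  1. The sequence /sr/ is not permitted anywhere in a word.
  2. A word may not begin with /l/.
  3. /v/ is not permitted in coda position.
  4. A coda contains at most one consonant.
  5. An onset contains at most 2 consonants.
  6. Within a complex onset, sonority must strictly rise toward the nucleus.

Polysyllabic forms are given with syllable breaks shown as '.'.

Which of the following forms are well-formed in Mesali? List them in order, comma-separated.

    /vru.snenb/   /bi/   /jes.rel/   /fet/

/vru.snenb/ — violates constraint 4: syllable 2 coda /nb/ has 2 consonants (> 1) → ill-formed
/bi/ — σ1 onset /b/, coda /∅/ ok → well-formed
/jes.rel/ — violates constraint 1: contains banned sequence /sr/ → ill-formed
/fet/ — σ1 onset /f/, coda /t/ ok → well-formed

/bi/, /fet/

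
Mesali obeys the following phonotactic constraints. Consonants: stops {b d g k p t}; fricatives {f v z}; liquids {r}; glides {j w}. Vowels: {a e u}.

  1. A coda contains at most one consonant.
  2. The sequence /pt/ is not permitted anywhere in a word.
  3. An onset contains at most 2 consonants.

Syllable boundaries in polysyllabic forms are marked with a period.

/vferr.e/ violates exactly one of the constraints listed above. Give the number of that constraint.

1

/vferr.e/: syllable 1 coda /rr/ has 2 consonants (> 1).
This is a violation of constraint 1: "A coda contains at most one consonant."
The remaining constraints (2, 3) are satisfied.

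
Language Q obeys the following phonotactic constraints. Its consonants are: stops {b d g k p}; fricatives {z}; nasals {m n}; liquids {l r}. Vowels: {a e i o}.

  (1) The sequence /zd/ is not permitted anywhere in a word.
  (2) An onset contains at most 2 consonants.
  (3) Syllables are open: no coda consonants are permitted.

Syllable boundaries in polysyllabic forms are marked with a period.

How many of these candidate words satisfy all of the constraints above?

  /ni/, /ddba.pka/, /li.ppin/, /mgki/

/ni/ — σ1 onset /n/, coda /∅/ ok → licit
/ddba.pka/ — violates constraint 2: syllable 1 onset /ddb/ has 3 consonants (> 2) → illicit
/li.ppin/ — violates constraint 3: syllable 2 coda /n/ has 1 consonant (> 0) → illicit
/mgki/ — violates constraint 2: syllable 1 onset /mgk/ has 3 consonants (> 2) → illicit
Licit: /ni/ → 1.

1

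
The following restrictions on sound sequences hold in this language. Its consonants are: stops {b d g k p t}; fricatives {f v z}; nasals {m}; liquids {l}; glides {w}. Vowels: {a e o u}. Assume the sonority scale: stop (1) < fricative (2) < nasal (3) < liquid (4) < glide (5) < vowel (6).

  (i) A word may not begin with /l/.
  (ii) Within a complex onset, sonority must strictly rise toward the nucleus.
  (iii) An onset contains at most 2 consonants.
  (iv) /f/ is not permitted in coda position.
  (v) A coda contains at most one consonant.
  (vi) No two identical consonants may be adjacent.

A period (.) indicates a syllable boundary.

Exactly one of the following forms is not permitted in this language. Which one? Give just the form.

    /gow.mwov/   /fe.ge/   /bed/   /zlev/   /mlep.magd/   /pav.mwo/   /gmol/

/gow.mwov/ — σ1 onset /g/, coda /w/ ok; σ2 onset /mw/ (3→5 rises), coda /v/ ok → permitted
/fe.ge/ — σ1 onset /f/, coda /∅/ ok; σ2 onset /g/, coda /∅/ ok → permitted
/bed/ — σ1 onset /b/, coda /d/ ok → permitted
/zlev/ — σ1 onset /zl/ (2→4 rises), coda /v/ ok → permitted
/mlep.magd/ — violates constraint (v): syllable 2 coda /gd/ has 2 consonants (> 1) → not permitted
/pav.mwo/ — σ1 onset /p/, coda /v/ ok; σ2 onset /mw/ (3→5 rises), coda /∅/ ok → permitted
/gmol/ — σ1 onset /gm/ (1→3 rises), coda /l/ ok → permitted

/mlep.magd/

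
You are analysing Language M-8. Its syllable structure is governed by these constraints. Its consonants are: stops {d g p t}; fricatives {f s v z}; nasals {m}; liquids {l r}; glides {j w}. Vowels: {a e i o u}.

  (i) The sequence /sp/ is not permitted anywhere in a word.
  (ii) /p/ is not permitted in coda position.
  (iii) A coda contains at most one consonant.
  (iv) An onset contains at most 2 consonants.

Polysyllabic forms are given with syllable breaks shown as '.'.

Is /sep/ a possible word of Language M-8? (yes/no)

/sep/ — violates constraint (ii): syllable 1 coda contains /p/ → not permitted

no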